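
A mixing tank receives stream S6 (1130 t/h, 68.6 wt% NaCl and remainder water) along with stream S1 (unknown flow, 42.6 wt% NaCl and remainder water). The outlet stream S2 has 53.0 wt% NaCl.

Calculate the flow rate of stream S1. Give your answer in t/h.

Let S1 be the unknown flow. Total out = 1130 + S1.
NaCl balance: 775.18 + 0.426·S1 = 0.530·(1130 + S1)
(0.426 − 0.530)·S1 = 0.530×1130 − 775.18 = -176.28
S1 = -176.28 / -0.104 = 1695 t/h

1695 t/h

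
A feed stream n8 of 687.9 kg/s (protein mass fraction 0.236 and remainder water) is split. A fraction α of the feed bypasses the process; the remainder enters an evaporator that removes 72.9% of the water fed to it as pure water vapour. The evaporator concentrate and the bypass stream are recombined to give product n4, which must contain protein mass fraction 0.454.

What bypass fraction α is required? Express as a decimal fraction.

All 687.9×0.236 = 162.34 kg/s of protein reaches n4, so n4 = 162.34/0.454 = 357.59 kg/s and vapour = 330.31 kg/s.
The evaporator receives (1−α)·687.9 of feed at 0.764 water and removes 0.729 of that water:
0.729×0.764×(1−α)×687.9 = 330.31
(1−α) = 330.31/383.13 = 0.8621;  α = 0.1379.

0.138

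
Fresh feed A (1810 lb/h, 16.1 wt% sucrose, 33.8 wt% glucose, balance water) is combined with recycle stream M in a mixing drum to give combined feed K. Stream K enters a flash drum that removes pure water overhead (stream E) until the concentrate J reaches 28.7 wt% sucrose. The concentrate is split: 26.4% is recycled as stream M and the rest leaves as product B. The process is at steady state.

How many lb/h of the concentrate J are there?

1380 lb/h

Overall sucrose balance (none leaves overhead): sucrose in fresh feed = sucrose in product, i.e. 1810×0.161 = (1−0.264)·J·0.287.
J = 291.41/(0.287×0.736) = 1379.6 lb/h.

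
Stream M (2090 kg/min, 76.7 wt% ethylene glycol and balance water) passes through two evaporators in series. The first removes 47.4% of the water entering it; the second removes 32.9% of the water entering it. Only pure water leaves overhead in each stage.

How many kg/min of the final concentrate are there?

1775 kg/min

water in feed = 2090×0.233 = 486.97 kg/min.
After stage 1: water left = (1−0.474)×486.97 = 256.15; stream total = 1859.2 kg/min.
After stage 2: water left = (1−0.329)×256.15 = 171.87; final concentrate = 1774.9 kg/min.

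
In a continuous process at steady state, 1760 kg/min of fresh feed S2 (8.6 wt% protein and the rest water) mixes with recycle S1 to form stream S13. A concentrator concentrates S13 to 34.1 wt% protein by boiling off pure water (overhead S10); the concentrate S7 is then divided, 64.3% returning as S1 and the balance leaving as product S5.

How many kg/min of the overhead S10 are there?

Overall protein balance (none leaves overhead): protein in fresh feed = protein in product, i.e. 1760×0.086 = (1−0.643)·S7·0.341.
S7 = 151.36/(0.341×0.357) = 1243.3 kg/min.
Recycle S1 = 0.643×1243.3 = 799.47 kg/min.
Combined feed S13 = 1760 + 799.47 = 2559.5 kg/min.
Overhead S10 = S13 − S7 = 2559.5 − 1243.3 = 1316.1 kg/min.

1316 kg/min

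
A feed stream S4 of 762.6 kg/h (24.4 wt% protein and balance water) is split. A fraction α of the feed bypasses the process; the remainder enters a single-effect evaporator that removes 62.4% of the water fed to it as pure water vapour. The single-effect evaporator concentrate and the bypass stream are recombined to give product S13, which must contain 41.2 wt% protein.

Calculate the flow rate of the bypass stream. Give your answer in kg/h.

103.4 kg/h

All 762.6×0.244 = 186.07 kg/h of protein reaches S13, so S13 = 186.07/0.412 = 451.64 kg/h and vapour = 310.96 kg/h.
The evaporator receives (1−α)·762.6 of feed at 0.756 water and removes 0.624 of that water:
0.624×0.756×(1−α)×762.6 = 310.96
(1−α) = 310.96/359.75 = 0.8644;  α = 0.1356.
Bypass flow = 0.1356×762.6 = 103.42 kg/h.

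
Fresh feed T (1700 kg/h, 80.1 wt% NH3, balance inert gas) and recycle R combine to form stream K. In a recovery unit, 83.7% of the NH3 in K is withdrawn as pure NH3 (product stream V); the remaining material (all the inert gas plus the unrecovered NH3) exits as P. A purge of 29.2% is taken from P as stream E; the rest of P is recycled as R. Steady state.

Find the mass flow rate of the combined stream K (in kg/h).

inert gas enters only via T and leaves only via the purge: 1700×0.199 = 0.292×(inert gas in P), and the recovery unit passes all inert gas, so inert gas in K = inert gas in P = 1158.6 kg/h.
NH3 in K: m_A = 1700×0.801 + (1−0.292)·(1−0.837)·m_A, so m_A = 1361.7/0.8846 = 1539.3 kg/h.
K = 1539.3 + 1158.6 = 2697.9 kg/h.

2698 kg/h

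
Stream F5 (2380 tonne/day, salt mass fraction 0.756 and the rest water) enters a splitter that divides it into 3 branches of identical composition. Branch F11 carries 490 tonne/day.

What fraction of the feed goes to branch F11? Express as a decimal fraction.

0.206

Fraction to F11 = 490/2380 = 0.2059.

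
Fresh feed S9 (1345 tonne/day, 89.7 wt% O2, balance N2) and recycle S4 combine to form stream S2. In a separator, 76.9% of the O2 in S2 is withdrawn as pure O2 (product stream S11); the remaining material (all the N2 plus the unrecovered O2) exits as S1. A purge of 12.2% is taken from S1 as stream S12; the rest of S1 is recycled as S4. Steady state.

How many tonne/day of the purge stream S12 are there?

N2 enters only via S9 and leaves only via the purge: 1345×0.103 = 0.122×(N2 in S1), and the separator passes all N2, so N2 in S2 = N2 in S1 = 1135.5 tonne/day.
O2 in S2: m_A = 1345×0.897 + (1−0.122)·(1−0.769)·m_A, so m_A = 1206.5/0.7972 = 1513.4 tonne/day.
S1 = (1−0.769)×1513.4 + 1135.5 = 1485.1 tonne/day.
Purge S12 = 0.122×1485.1 = 181.19 tonne/day.

181.2 tonne/day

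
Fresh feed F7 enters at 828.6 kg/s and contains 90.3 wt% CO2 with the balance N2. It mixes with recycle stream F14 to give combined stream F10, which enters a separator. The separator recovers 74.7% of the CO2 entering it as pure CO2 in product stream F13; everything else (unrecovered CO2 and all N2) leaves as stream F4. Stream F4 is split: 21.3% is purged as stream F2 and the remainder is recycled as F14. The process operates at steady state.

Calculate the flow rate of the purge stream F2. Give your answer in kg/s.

130.7 kg/s

N2 enters only via F7 and leaves only via the purge: 828.6×0.097 = 0.213×(N2 in F4), and the separator passes all N2, so N2 in F10 = N2 in F4 = 377.34 kg/s.
CO2 in F10: m_A = 828.6×0.903 + (1−0.213)·(1−0.747)·m_A, so m_A = 748.23/0.8009 = 934.24 kg/s.
F4 = (1−0.747)×934.24 + 377.34 = 613.71 kg/s.
Purge F2 = 0.213×613.71 = 130.72 kg/s.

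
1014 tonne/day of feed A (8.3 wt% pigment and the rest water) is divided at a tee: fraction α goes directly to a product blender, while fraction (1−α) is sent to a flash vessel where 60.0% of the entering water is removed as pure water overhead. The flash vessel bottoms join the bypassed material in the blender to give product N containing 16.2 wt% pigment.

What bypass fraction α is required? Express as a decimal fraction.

0.114

All 1014×0.083 = 84.162 tonne/day of pigment reaches N, so N = 84.162/0.162 = 519.52 tonne/day and vapour = 494.48 tonne/day.
The evaporator receives (1−α)·1014 of feed at 0.917 water and removes 0.600 of that water:
0.600×0.917×(1−α)×1014 = 494.48
(1−α) = 494.48/557.9 = 0.8863;  α = 0.1137.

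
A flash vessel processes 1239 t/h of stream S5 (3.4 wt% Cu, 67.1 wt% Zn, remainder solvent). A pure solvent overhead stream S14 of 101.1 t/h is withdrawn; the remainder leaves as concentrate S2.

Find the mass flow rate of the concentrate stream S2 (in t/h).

1138 t/h

Concentrate = 1239 − 101.1 = 1137.9 t/h.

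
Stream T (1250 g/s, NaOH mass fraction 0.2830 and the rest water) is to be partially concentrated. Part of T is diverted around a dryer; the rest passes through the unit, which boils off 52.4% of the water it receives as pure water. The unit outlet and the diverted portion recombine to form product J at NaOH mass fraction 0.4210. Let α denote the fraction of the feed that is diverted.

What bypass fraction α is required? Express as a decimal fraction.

All 1250×0.283 = 353.75 g/s of NaOH reaches J, so J = 353.75/0.421 = 840.26 g/s and vapour = 409.74 g/s.
The evaporator receives (1−α)·1250 of feed at 0.717 water and removes 0.524 of that water:
0.524×0.717×(1−α)×1250 = 409.74
(1−α) = 409.74/469.63 = 0.8725;  α = 0.1275.

0.128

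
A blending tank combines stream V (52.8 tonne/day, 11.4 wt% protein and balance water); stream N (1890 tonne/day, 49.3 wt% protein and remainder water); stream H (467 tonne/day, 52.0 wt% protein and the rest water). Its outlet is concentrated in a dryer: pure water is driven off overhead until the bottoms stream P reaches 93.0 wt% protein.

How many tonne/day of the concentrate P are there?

1269 tonne/day

protein entering = 52.8×0.114 + 1890×0.493 + 467×0.520 = 1180.6 tonne/day.
All protein reports to P, so P = 1180.6/0.930 = 1269.5 tonne/day.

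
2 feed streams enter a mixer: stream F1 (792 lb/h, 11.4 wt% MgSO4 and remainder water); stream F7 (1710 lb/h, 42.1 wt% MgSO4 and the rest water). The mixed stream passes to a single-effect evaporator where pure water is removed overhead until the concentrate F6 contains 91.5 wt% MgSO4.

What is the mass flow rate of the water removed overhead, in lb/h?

1617 lb/h

MgSO4 entering = 792×0.114 + 1710×0.421 = 810.2 lb/h.
All MgSO4 reports to F6, so F6 = 810.2/0.915 = 885.46 lb/h.
Total feed = 2502 lb/h; overhead = 2502 − 885.46 = 1616.5 lb/h.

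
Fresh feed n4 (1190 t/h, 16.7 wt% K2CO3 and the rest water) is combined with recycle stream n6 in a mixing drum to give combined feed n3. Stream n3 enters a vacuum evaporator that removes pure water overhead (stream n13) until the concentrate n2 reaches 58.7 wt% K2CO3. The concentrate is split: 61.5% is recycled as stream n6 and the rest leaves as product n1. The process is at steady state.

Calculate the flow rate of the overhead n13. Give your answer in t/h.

Overall K2CO3 balance (none leaves overhead): K2CO3 in fresh feed = K2CO3 in product, i.e. 1190×0.167 = (1−0.615)·n2·0.587.
n2 = 198.73/(0.587×0.385) = 879.36 t/h.
Recycle n6 = 0.615×879.36 = 540.8 t/h.
Combined feed n3 = 1190 + 540.8 = 1730.8 t/h.
Overhead n13 = n3 − n2 = 1730.8 − 879.36 = 851.45 t/h.

851.4 t/h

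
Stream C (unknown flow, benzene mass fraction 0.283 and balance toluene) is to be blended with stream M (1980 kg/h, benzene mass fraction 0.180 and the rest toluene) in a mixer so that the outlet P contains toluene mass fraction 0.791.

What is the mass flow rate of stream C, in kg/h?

Let C be the unknown flow. Total out = 1980 + C.
toluene balance: 1623.6 + 0.717·C = 0.791·(1980 + C)
(0.717 − 0.791)·C = 0.791×1980 − 1623.6 = -57.42
C = -57.42 / -0.074 = 775.95 kg/h

775.9 kg/h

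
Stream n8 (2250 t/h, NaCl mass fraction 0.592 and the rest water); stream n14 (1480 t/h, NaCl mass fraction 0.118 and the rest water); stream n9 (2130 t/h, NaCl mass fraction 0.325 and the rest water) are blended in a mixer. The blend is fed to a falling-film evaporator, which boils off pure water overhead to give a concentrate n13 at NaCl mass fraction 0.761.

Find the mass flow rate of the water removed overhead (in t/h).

2971 t/h

NaCl entering = 2250×0.592 + 1480×0.118 + 2130×0.325 = 2198.9 t/h.
All NaCl reports to n13, so n13 = 2198.9/0.761 = 2889.5 t/h.
Total feed = 5860 t/h; overhead = 5860 − 2889.5 = 2970.5 t/h.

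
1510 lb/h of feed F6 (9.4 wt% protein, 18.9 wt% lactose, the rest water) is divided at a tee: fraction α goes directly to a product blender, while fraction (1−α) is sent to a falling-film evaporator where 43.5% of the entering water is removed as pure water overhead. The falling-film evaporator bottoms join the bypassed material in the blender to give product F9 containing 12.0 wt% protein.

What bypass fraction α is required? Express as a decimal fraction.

All 1510×0.094 = 141.94 lb/h of protein reaches F9, so F9 = 141.94/0.120 = 1182.8 lb/h and vapour = 327.17 lb/h.
The evaporator receives (1−α)·1510 of feed at 0.717 water and removes 0.435 of that water:
0.435×0.717×(1−α)×1510 = 327.17
(1−α) = 327.17/470.96 = 0.6947;  α = 0.3053.

0.305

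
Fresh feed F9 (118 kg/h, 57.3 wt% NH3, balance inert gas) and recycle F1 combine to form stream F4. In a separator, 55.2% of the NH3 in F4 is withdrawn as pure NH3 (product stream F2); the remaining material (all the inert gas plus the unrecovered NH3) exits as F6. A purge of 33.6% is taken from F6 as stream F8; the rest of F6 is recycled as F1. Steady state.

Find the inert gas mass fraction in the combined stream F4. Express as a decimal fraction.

0.6091

inert gas enters only via F9 and leaves only via the purge: 118×0.427 = 0.336×(inert gas in F6), and the separator passes all inert gas, so inert gas in F4 = inert gas in F6 = 149.96 kg/h.
NH3 in F4: m_A = 118×0.573 + (1−0.336)·(1−0.552)·m_A, so m_A = 67.614/0.7025 = 96.244 kg/h.
F4 = 96.244 + 149.96 = 246.2 kg/h.
inert gas fraction in F4 = 149.96/246.2 = 0.6091.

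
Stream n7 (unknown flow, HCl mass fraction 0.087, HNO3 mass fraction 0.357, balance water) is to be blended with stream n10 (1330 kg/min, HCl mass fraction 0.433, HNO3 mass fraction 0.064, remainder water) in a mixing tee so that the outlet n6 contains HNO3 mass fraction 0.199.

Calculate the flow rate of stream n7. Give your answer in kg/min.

Let n7 be the unknown flow. Total out = 1330 + n7.
HNO3 balance: 85.12 + 0.357·n7 = 0.199·(1330 + n7)
(0.357 − 0.199)·n7 = 0.199×1330 − 85.12 = 179.55
n7 = 179.55 / 0.158 = 1136.4 kg/min

1136 kg/min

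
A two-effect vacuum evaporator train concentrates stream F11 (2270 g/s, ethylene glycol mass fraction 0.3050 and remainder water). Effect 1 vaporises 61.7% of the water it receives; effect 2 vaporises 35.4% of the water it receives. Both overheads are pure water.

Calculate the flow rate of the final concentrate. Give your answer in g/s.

water in feed = 2270×0.695 = 1577.6 g/s.
After stage 1: water left = (1−0.617)×1577.6 = 604.24; stream total = 1296.6 g/s.
After stage 2: water left = (1−0.354)×604.24 = 390.34; final concentrate = 1082.7 g/s.

1083 g/s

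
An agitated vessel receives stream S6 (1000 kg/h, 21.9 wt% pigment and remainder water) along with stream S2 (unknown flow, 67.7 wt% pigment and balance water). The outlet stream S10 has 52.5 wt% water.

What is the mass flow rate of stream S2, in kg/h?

Let S2 be the unknown flow. Total out = 1000 + S2.
water balance: 781 + 0.323·S2 = 0.525·(1000 + S2)
(0.323 − 0.525)·S2 = 0.525×1000 − 781 = -256
S2 = -256 / -0.202 = 1267.3 kg/h

1267 kg/h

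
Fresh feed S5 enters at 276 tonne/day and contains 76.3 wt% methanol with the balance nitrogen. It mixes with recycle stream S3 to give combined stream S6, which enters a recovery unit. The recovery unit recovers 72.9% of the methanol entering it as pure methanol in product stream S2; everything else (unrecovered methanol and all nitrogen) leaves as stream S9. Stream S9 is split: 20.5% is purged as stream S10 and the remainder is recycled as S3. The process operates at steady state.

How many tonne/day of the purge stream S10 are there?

80.32 tonne/day

nitrogen enters only via S5 and leaves only via the purge: 276×0.237 = 0.205×(nitrogen in S9), and the recovery unit passes all nitrogen, so nitrogen in S6 = nitrogen in S9 = 319.08 tonne/day.
methanol in S6: m_A = 276×0.763 + (1−0.205)·(1−0.729)·m_A, so m_A = 210.59/0.7846 = 268.42 tonne/day.
S9 = (1−0.729)×268.42 + 319.08 = 391.82 tonne/day.
Purge S10 = 0.205×391.82 = 80.324 tonne/day.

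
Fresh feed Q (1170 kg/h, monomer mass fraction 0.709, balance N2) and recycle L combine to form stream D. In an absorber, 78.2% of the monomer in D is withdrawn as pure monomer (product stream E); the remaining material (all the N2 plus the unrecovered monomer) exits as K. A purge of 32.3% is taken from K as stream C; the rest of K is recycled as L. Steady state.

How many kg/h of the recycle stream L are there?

N2 enters only via Q and leaves only via the purge: 1170×0.291 = 0.323×(N2 in K), and the absorber passes all N2, so N2 in D = N2 in K = 1054.1 kg/h.
monomer in D: m_A = 1170×0.709 + (1−0.323)·(1−0.782)·m_A, so m_A = 829.53/0.8524 = 973.15 kg/h.
K = (1−0.782)×973.15 + 1054.1 = 1266.2 kg/h.
Recycle L = (1−0.323)×1266.2 = 857.24 kg/h.

857.2 kg/h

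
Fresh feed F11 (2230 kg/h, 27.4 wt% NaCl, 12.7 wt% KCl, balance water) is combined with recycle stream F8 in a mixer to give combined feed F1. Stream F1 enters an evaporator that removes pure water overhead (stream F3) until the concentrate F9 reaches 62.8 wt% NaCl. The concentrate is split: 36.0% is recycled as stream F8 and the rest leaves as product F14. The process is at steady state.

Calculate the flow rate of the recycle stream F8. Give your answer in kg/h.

Overall NaCl balance (none leaves overhead): NaCl in fresh feed = NaCl in product, i.e. 2230×0.274 = (1−0.360)·F9·0.628.
F9 = 611.02/(0.628×0.640) = 1520.3 kg/h.
Recycle F8 = 0.360×1520.3 = 547.29 kg/h.

547.3 kg/h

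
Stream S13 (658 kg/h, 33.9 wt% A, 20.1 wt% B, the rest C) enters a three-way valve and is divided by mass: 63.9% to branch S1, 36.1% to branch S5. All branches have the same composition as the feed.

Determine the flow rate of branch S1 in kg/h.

Branch S1 flow = 0.639×658 = 420.46 kg/h.

420.5 kg/h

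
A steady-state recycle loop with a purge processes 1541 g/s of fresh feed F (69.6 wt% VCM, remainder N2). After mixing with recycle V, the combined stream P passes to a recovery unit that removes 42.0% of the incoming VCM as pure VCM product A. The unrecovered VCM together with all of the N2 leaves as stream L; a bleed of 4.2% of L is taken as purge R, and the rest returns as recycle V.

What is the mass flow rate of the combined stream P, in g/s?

N2 enters only via F and leaves only via the purge: 1541×0.304 = 0.042×(N2 in L), and the recovery unit passes all N2, so N2 in P = N2 in L = 11154 g/s.
VCM in P: m_A = 1541×0.696 + (1−0.042)·(1−0.420)·m_A, so m_A = 1072.5/0.4444 = 2413.7 g/s.
P = 2413.7 + 11154 = 13568 g/s.

13570 g/s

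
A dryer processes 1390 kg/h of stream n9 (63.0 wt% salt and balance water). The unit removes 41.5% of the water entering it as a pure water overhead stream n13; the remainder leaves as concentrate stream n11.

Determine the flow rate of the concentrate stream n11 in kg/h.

1177 kg/h

water entering = 1390×0.370 = 514.3 kg/h; overhead removed = 0.415×514.3 = 213.43 kg/h.
Concentrate = 1390 − 213.43 = 1176.6 kg/h.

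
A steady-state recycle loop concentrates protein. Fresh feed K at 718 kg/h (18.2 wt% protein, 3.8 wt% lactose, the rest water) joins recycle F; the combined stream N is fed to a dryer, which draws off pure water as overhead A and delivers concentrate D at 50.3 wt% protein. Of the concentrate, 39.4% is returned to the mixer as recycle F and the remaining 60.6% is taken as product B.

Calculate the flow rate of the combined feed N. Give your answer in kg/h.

Overall protein balance (none leaves overhead): protein in fresh feed = protein in product, i.e. 718×0.182 = (1−0.394)·D·0.503.
D = 130.68/(0.503×0.606) = 428.7 kg/h.
Recycle F = 0.394×428.7 = 168.91 kg/h.
Combined feed N = 718 + 168.91 = 886.91 kg/h.

886.9 kg/h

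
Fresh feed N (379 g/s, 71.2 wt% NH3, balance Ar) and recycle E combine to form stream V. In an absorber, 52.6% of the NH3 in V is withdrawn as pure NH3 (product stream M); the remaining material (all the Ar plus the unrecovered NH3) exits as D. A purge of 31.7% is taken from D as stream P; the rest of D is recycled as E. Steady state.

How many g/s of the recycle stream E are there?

Ar enters only via N and leaves only via the purge: 379×0.288 = 0.317×(Ar in D), and the absorber passes all Ar, so Ar in V = Ar in D = 344.33 g/s.
NH3 in V: m_A = 379×0.712 + (1−0.317)·(1−0.526)·m_A, so m_A = 269.85/0.6763 = 399.03 g/s.
D = (1−0.526)×399.03 + 344.33 = 533.47 g/s.
Recycle E = (1−0.317)×533.47 = 364.36 g/s.

364.4 g/s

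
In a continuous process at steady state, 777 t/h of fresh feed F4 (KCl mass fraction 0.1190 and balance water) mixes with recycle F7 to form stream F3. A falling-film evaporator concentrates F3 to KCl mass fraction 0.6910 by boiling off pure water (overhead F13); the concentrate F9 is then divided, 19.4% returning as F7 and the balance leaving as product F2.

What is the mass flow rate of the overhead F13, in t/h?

Overall KCl balance (none leaves overhead): KCl in fresh feed = KCl in product, i.e. 777×0.119 = (1−0.194)·F9·0.691.
F9 = 92.463/(0.691×0.806) = 166.02 t/h.
Recycle F7 = 0.194×166.02 = 32.207 t/h.
Combined feed F3 = 777 + 32.207 = 809.21 t/h.
Overhead F13 = F3 − F9 = 809.21 − 166.02 = 643.19 t/h.

643.2 t/h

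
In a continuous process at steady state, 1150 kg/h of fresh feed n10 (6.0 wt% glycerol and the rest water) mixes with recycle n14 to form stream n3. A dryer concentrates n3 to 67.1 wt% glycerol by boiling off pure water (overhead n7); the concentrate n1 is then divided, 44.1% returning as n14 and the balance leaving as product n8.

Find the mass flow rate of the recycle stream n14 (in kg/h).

81.12 kg/h

Overall glycerol balance (none leaves overhead): glycerol in fresh feed = glycerol in product, i.e. 1150×0.060 = (1−0.441)·n1·0.671.
n1 = 69/(0.671×0.559) = 183.96 kg/h.
Recycle n14 = 0.441×183.96 = 81.125 kg/h.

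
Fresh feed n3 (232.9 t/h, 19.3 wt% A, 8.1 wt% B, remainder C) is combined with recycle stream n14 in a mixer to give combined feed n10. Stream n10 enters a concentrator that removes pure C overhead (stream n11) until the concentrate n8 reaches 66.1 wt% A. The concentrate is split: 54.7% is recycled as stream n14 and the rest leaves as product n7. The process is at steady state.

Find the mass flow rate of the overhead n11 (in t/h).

Overall A balance (none leaves overhead): A in fresh feed = A in product, i.e. 232.9×0.193 = (1−0.547)·n8·0.661.
n8 = 44.95/(0.661×0.453) = 150.12 t/h.
Recycle n14 = 0.547×150.12 = 82.113 t/h.
Combined feed n10 = 232.9 + 82.113 = 315.01 t/h.
Overhead n11 = n10 − n8 = 315.01 − 150.12 = 164.9 t/h.

164.9 t/h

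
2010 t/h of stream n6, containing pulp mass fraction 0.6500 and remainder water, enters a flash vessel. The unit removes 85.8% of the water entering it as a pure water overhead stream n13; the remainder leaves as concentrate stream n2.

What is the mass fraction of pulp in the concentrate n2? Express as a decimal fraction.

pulp is not removed: 2010×0.650 = 1306.5 t/h of pulp enters n2.
water entering = 2010×0.350 = 703.5 t/h; overhead removed = 0.858×703.5 = 603.6 t/h.
Concentrate = 2010 − 603.6 = 1406.4 t/h.
Mass fraction = 1306.5/1406.4 = 0.9290.

0.9290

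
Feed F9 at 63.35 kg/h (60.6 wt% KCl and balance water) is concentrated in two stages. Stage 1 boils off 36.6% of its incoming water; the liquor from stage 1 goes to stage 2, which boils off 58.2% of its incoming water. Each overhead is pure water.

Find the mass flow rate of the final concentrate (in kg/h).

45 kg/h

water in feed = 63.35×0.394 = 24.96 kg/h.
After stage 1: water left = (1−0.366)×24.96 = 15.825; stream total = 54.215 kg/h.
After stage 2: water left = (1−0.582)×15.825 = 6.6147; final concentrate = 45.005 kg/h.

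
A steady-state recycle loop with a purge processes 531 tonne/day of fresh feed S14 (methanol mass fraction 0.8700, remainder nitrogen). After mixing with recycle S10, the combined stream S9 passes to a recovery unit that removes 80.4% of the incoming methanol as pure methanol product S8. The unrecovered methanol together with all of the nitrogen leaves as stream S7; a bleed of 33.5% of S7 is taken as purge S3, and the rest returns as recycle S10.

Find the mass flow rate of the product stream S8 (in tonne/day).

methanol in S9: m_A = 531×0.870 + (1−0.335)·(1−0.804)·m_A, so m_A = 461.97/0.8697 = 531.21 tonne/day.
Product S8 = 0.804×531.21 = 427.09 tonne/day.

427.1 tonne/day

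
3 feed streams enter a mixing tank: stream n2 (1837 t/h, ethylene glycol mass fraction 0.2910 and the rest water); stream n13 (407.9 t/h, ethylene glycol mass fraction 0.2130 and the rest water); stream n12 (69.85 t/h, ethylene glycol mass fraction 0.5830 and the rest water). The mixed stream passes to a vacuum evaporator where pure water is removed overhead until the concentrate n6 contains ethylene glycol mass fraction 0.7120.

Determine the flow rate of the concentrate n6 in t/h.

930 t/h

ethylene glycol entering = 1837×0.291 + 407.9×0.213 + 69.85×0.583 = 662.17 t/h.
All ethylene glycol reports to n6, so n6 = 662.17/0.712 = 930.02 t/h.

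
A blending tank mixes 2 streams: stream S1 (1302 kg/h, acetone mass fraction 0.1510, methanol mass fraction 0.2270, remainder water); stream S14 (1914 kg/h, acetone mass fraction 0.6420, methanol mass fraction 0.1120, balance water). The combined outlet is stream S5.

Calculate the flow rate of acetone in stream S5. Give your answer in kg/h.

acetone out = acetone in = 1302×0.151 + 1914×0.642 = 1425.4 kg/h.

1425 kg/h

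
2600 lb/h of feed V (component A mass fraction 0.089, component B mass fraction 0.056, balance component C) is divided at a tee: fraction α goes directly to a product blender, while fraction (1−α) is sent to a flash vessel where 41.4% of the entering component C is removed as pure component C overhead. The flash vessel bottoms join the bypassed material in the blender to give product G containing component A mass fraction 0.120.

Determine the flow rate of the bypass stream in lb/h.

702.5 lb/h

All 2600×0.089 = 231.4 lb/h of component A reaches G, so G = 231.4/0.120 = 1928.3 lb/h and vapour = 671.67 lb/h.
The evaporator receives (1−α)·2600 of feed at 0.855 component C and removes 0.414 of that component C:
0.414×0.855×(1−α)×2600 = 671.67
(1−α) = 671.67/920.32 = 0.7298;  α = 0.2702.
Bypass flow = 0.2702×2600 = 702.48 lb/h.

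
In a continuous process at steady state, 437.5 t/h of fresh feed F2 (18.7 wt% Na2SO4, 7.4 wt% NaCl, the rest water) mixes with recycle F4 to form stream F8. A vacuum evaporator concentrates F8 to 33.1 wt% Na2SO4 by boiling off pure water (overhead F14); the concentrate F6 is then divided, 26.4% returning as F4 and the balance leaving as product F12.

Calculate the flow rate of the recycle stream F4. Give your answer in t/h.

88.66 t/h

Overall Na2SO4 balance (none leaves overhead): Na2SO4 in fresh feed = Na2SO4 in product, i.e. 437.5×0.187 = (1−0.264)·F6·0.331.
F6 = 81.812/(0.331×0.736) = 335.83 t/h.
Recycle F4 = 0.264×335.83 = 88.658 t/h.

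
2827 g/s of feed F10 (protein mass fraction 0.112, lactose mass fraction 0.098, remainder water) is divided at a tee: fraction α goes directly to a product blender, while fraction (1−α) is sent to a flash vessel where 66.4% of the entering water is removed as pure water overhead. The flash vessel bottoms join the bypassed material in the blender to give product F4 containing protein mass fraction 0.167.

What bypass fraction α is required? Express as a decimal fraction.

0.372

All 2827×0.112 = 316.62 g/s of protein reaches F4, so F4 = 316.62/0.167 = 1896 g/s and vapour = 931.05 g/s.
The evaporator receives (1−α)·2827 of feed at 0.790 water and removes 0.664 of that water:
0.664×0.790×(1−α)×2827 = 931.05
(1−α) = 931.05/1482.9 = 0.6278;  α = 0.3722.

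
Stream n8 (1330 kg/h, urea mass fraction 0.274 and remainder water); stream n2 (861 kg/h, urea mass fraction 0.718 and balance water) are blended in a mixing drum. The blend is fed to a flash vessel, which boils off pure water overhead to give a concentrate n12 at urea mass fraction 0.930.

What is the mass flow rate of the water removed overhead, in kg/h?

urea entering = 1330×0.274 + 861×0.718 = 982.62 kg/h.
All urea reports to n12, so n12 = 982.62/0.930 = 1056.6 kg/h.
Total feed = 2191 kg/h; overhead = 2191 − 1056.6 = 1134.4 kg/h.

1134 kg/h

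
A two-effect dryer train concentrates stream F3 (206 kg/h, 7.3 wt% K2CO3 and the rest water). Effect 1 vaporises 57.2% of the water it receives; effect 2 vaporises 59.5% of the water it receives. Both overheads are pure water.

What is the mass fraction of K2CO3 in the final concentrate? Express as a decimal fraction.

water in feed = 206×0.927 = 190.96 kg/h.
After stage 1: water left = (1−0.572)×190.96 = 81.732; stream total = 96.77 kg/h.
After stage 2: water left = (1−0.595)×81.732 = 33.101; final concentrate = 48.139 kg/h.
K2CO3 fraction = 15.038/48.139 = 0.3124.

0.3124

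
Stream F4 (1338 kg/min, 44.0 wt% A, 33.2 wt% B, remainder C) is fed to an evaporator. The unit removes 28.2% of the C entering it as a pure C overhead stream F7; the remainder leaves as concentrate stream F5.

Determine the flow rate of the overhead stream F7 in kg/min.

86.03 kg/min

C entering = 1338×0.228 = 305.06 kg/min; overhead removed = 0.282×305.06 = 86.028 kg/min.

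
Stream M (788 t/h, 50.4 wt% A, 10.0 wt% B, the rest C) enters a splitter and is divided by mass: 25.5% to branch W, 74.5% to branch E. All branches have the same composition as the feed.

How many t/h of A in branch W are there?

101.3 t/h

Branch W total = 0.255×788 = 200.94 t/h.
A in W = 0.504×200.94 = 101.27 t/h.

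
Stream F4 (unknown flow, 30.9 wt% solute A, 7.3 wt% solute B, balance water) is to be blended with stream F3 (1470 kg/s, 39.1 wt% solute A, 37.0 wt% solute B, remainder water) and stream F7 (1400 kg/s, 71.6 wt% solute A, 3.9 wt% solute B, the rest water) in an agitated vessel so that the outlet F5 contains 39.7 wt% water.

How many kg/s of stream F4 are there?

Let F4 be the unknown flow. Total out = 2870 + F4.
water balance: 694.33 + 0.618·F4 = 0.397·(2870 + F4)
(0.618 − 0.397)·F4 = 0.397×2870 − 694.33 = 445.06
F4 = 445.06 / 0.221 = 2013.8 kg/s

2014 kg/s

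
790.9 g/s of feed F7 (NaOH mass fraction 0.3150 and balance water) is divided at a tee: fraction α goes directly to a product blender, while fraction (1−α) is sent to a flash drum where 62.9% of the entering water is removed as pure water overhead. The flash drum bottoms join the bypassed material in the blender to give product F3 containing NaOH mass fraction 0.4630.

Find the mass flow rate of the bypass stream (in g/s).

204.1 g/s

All 790.9×0.315 = 249.13 g/s of NaOH reaches F3, so F3 = 249.13/0.463 = 538.09 g/s and vapour = 252.81 g/s.
The evaporator receives (1−α)·790.9 of feed at 0.685 water and removes 0.629 of that water:
0.629×0.685×(1−α)×790.9 = 252.81
(1−α) = 252.81/340.77 = 0.7419;  α = 0.2581.
Bypass flow = 0.2581×790.9 = 204.14 g/s.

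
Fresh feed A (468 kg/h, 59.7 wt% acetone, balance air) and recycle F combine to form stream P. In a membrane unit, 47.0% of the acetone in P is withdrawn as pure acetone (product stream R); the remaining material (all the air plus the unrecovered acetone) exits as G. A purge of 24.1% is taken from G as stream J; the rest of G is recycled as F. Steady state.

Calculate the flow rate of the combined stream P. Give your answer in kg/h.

air enters only via A and leaves only via the purge: 468×0.403 = 0.241×(air in G), and the membrane unit passes all air, so air in P = air in G = 782.59 kg/h.
acetone in P: m_A = 468×0.597 + (1−0.241)·(1−0.470)·m_A, so m_A = 279.4/0.5977 = 467.43 kg/h.
P = 467.43 + 782.59 = 1250 kg/h.

1250 kg/h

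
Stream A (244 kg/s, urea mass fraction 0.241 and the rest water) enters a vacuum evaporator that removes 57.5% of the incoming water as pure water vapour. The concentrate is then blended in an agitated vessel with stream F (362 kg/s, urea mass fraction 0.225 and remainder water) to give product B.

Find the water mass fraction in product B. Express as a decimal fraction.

Vapour removed = 0.575×0.759×244 = 106.49 kg/s; concentrate = 137.51 kg/s.
water reaching the mixer = 78.708 (from concentrate) + 362×0.775 = 359.26 kg/s.
Product flow = 137.51 + 362 = 499.51 kg/s; water fraction = 0.719.

0.719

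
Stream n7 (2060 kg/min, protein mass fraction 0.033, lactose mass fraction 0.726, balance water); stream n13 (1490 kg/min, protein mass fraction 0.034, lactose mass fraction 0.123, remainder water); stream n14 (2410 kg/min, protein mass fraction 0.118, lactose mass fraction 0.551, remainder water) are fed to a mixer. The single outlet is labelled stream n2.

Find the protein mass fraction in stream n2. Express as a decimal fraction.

Total flow out = 2060 + 1490 + 2410 = 5960 kg/min.
protein in = 2060×0.033 + 1490×0.034 + 2410×0.118 = 403.02 kg/min.
protein mass fraction in n2 = 403.02/5960 = 0.068.

0.068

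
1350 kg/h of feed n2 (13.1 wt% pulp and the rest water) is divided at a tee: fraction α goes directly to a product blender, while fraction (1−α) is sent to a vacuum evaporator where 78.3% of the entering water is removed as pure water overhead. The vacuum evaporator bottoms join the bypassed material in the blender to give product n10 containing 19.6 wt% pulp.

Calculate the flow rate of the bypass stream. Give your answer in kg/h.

692 kg/h

All 1350×0.131 = 176.85 kg/h of pulp reaches n10, so n10 = 176.85/0.196 = 902.3 kg/h and vapour = 447.7 kg/h.
The evaporator receives (1−α)·1350 of feed at 0.869 water and removes 0.783 of that water:
0.783×0.869×(1−α)×1350 = 447.7
(1−α) = 447.7/918.58 = 0.4874;  α = 0.5126.
Bypass flow = 0.5126×1350 = 692.02 kg/h.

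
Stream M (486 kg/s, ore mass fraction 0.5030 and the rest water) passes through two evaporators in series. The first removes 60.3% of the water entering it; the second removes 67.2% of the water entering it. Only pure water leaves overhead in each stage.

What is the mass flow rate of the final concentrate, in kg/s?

water in feed = 486×0.497 = 241.54 kg/s.
After stage 1: water left = (1−0.603)×241.54 = 95.892; stream total = 340.35 kg/s.
After stage 2: water left = (1−0.672)×95.892 = 31.453; final concentrate = 275.91 kg/s.

275.9 kg/s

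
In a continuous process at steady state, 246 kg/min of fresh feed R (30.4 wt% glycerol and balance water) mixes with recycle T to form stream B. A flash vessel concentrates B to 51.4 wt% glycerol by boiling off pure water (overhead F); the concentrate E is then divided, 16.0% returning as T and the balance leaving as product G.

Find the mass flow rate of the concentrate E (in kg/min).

173.2 kg/min

Overall glycerol balance (none leaves overhead): glycerol in fresh feed = glycerol in product, i.e. 246×0.304 = (1−0.160)·E·0.514.
E = 74.784/(0.514×0.840) = 173.21 kg/min.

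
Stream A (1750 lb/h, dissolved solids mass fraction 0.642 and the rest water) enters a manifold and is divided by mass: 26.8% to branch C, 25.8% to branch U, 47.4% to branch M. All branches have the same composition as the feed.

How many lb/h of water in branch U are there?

Branch U total = 0.258×1750 = 451.5 lb/h.
water in U = 0.358×451.5 = 161.64 lb/h.

161.6 lb/h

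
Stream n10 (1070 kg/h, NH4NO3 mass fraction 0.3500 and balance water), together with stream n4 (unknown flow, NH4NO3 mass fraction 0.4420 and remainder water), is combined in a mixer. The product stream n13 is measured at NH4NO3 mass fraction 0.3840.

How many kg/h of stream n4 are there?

Let n4 be the unknown flow. Total out = 1070 + n4.
NH4NO3 balance: 374.5 + 0.442·n4 = 0.384·(1070 + n4)
(0.442 − 0.384)·n4 = 0.384×1070 − 374.5 = 36.38
n4 = 36.38 / 0.058 = 627.24 kg/h

627.2 kg/h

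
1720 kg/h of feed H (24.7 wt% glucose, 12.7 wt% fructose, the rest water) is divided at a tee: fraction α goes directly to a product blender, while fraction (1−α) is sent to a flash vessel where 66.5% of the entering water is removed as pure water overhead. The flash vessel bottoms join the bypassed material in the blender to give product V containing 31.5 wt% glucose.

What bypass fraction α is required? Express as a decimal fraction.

0.481

All 1720×0.247 = 424.84 kg/h of glucose reaches V, so V = 424.84/0.315 = 1348.7 kg/h and vapour = 371.3 kg/h.
The evaporator receives (1−α)·1720 of feed at 0.626 water and removes 0.665 of that water:
0.665×0.626×(1−α)×1720 = 371.3
(1−α) = 371.3/716.02 = 0.5186;  α = 0.4814.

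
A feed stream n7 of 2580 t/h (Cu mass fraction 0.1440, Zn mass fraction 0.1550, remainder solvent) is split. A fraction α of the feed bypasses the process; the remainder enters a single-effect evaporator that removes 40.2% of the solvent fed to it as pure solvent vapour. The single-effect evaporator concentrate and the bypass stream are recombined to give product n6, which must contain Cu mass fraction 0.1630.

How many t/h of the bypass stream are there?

All 2580×0.144 = 371.52 t/h of Cu reaches n6, so n6 = 371.52/0.163 = 2279.3 t/h and vapour = 300.74 t/h.
The evaporator receives (1−α)·2580 of feed at 0.701 solvent and removes 0.402 of that solvent:
0.402×0.701×(1−α)×2580 = 300.74
(1−α) = 300.74/727.05 = 0.4136;  α = 0.5864.
Bypass flow = 0.5864×2580 = 1512.8 t/h.

1513 t/h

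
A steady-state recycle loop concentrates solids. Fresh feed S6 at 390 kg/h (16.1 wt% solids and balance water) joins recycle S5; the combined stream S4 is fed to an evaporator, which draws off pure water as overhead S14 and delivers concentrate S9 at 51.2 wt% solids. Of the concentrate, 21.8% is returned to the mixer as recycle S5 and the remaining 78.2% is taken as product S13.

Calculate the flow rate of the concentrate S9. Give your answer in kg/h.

Overall solids balance (none leaves overhead): solids in fresh feed = solids in product, i.e. 390×0.161 = (1−0.218)·S9·0.512.
S9 = 62.79/(0.512×0.782) = 156.82 kg/h.

156.8 kg/h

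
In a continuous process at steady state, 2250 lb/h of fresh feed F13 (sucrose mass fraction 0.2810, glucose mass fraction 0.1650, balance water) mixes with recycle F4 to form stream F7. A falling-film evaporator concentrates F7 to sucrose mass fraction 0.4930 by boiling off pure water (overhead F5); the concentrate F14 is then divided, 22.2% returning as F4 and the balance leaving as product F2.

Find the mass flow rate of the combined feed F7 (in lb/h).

2616 lb/h

Overall sucrose balance (none leaves overhead): sucrose in fresh feed = sucrose in product, i.e. 2250×0.281 = (1−0.222)·F14·0.493.
F14 = 632.25/(0.493×0.778) = 1648.4 lb/h.
Recycle F4 = 0.222×1648.4 = 365.94 lb/h.
Combined feed F7 = 2250 + 365.94 = 2615.9 lb/h.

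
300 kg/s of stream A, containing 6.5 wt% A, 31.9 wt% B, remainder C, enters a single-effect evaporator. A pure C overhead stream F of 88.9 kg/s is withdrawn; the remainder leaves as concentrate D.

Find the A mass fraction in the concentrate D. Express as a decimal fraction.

0.092

A is not removed: 300×0.065 = 19.5 kg/s of A enters D.
Concentrate = 300 − 88.9 = 211.1 kg/s.
Mass fraction = 19.5/211.1 = 0.092.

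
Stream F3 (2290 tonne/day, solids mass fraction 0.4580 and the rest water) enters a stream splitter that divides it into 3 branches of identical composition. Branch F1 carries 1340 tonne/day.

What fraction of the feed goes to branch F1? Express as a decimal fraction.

Fraction to F1 = 1340/2290 = 0.5852.

0.585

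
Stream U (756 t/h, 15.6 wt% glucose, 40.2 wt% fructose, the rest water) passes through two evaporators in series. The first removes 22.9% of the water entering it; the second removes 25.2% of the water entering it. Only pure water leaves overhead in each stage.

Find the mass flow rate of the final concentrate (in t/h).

614.6 t/h

water in feed = 756×0.442 = 334.15 t/h.
After stage 1: water left = (1−0.229)×334.15 = 257.63; stream total = 679.48 t/h.
After stage 2: water left = (1−0.252)×257.63 = 192.71; final concentrate = 614.56 t/h.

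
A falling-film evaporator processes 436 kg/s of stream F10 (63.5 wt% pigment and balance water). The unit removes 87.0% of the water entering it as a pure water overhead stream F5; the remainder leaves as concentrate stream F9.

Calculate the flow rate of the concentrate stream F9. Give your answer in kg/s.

297.5 kg/s

water entering = 436×0.365 = 159.14 kg/s; overhead removed = 0.870×159.14 = 138.45 kg/s.
Concentrate = 436 − 138.45 = 297.55 kg/s.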